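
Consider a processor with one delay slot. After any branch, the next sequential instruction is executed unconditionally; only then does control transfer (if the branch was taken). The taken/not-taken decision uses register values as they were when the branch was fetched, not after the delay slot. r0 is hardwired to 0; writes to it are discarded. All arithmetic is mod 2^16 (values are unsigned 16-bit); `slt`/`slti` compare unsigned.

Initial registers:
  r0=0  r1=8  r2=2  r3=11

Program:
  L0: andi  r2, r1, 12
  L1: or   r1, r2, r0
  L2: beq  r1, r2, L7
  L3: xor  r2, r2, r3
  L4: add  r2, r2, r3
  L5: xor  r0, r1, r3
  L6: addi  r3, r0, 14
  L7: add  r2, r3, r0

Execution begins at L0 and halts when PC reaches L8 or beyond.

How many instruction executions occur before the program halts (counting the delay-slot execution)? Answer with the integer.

  step pc=0: andi  r2, r1, 12  regs=(0,8,8,11)
  step pc=1: or   r1, r2, r0  regs=(0,8,8,11)
  step pc=2: beq  r1, r2, L7  cond=T  regs=(0,8,8,11)
  step pc=3: xor  r2, r2, r3  regs=(0,8,3,11)
  step pc=7: add  r2, r3, r0  regs=(0,8,11,11)

5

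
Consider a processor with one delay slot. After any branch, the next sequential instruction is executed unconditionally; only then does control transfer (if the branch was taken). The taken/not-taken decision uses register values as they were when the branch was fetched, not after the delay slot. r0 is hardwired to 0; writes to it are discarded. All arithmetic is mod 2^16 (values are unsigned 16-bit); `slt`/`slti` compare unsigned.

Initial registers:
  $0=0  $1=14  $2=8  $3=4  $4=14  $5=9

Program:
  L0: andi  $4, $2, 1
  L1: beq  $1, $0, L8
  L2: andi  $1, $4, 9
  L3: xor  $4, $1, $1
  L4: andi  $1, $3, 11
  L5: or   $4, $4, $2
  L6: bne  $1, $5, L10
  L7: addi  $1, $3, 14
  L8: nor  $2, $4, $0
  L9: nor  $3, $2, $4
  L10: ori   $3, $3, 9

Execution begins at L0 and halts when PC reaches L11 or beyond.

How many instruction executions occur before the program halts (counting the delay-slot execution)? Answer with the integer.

9

[0] andi  $4, $2, 1  →  {$0:0, $1:14, $2:8, $3:4, $4:0, $5:9}
[1] beq  $1, $0, L8  →  {$0:0, $1:14, $2:8, $3:4, $4:0, $5:9}  ⟨branch fallthrough⟩
[2] andi  $1, $4, 9  →  {$0:0, $1:0, $2:8, $3:4, $4:0, $5:9}
[3] xor  $4, $1, $1  →  {$0:0, $1:0, $2:8, $3:4, $4:0, $5:9}
[4] andi  $1, $3, 11  →  {$0:0, $1:0, $2:8, $3:4, $4:0, $5:9}
[5] or   $4, $4, $2  →  {$0:0, $1:0, $2:8, $3:4, $4:8, $5:9}
[6] bne  $1, $5, L10  →  {$0:0, $1:0, $2:8, $3:4, $4:8, $5:9}  ⟨branch taken⟩
[7] addi  $1, $3, 14  →  {$0:0, $1:18, $2:8, $3:4, $4:8, $5:9}
[10] ori   $3, $3, 9  →  {$0:0, $1:18, $2:8, $3:13, $4:8, $5:9}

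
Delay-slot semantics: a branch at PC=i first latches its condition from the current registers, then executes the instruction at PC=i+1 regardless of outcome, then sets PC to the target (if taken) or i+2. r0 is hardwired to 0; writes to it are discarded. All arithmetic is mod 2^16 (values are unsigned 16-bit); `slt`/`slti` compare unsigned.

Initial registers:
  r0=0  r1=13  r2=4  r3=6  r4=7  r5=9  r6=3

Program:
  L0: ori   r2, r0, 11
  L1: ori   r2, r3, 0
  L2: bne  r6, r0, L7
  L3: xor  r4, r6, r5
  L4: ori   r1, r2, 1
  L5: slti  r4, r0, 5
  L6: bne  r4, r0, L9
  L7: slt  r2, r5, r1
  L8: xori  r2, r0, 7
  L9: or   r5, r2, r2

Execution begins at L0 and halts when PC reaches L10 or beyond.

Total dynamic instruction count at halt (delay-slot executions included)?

  step pc=0: ori   r2, r0, 11  regs=(0,13,11,6,7,9,3)
  step pc=1: ori   r2, r3, 0  regs=(0,13,6,6,7,9,3)
  step pc=2: bne  r6, r0, L7  cond=T  regs=(0,13,6,6,7,9,3)
  step pc=3: xor  r4, r6, r5  regs=(0,13,6,6,10,9,3)
  step pc=7: slt  r2, r5, r1  regs=(0,13,1,6,10,9,3)
  step pc=8: xori  r2, r0, 7  regs=(0,13,7,6,10,9,3)
  step pc=9: or   r5, r2, r2  regs=(0,13,7,6,10,7,3)

7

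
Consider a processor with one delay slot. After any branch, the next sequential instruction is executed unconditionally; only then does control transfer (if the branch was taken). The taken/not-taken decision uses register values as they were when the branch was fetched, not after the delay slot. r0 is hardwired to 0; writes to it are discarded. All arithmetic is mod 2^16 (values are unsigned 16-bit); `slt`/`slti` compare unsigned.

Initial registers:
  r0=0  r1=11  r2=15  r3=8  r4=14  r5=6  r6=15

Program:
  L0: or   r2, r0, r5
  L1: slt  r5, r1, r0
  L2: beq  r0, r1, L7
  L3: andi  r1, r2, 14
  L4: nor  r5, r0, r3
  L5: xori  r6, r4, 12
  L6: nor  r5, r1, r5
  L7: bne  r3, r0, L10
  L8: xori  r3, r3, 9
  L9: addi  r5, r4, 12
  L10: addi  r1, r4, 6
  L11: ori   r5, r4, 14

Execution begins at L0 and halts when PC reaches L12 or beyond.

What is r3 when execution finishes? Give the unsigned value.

[0] or   r2, r0, r5  →  {r0:0, r1:11, r2:6, r3:8, r4:14, r5:6, r6:15}
[1] slt  r5, r1, r0  →  {r0:0, r1:11, r2:6, r3:8, r4:14, r5:0, r6:15}
[2] beq  r0, r1, L7  →  {r0:0, r1:11, r2:6, r3:8, r4:14, r5:0, r6:15}  ⟨branch fallthrough⟩
[3] andi  r1, r2, 14  →  {r0:0, r1:6, r2:6, r3:8, r4:14, r5:0, r6:15}
[4] nor  r5, r0, r3  →  {r0:0, r1:6, r2:6, r3:8, r4:14, r5:65527, r6:15}
[5] xori  r6, r4, 12  →  {r0:0, r1:6, r2:6, r3:8, r4:14, r5:65527, r6:2}
[6] nor  r5, r1, r5  →  {r0:0, r1:6, r2:6, r3:8, r4:14, r5:8, r6:2}
[7] bne  r3, r0, L10  →  {r0:0, r1:6, r2:6, r3:8, r4:14, r5:8, r6:2}  ⟨branch taken⟩
[8] xori  r3, r3, 9  →  {r0:0, r1:6, r2:6, r3:1, r4:14, r5:8, r6:2}
[10] addi  r1, r4, 6  →  {r0:0, r1:20, r2:6, r3:1, r4:14, r5:8, r6:2}
[11] ori   r5, r4, 14  →  {r0:0, r1:20, r2:6, r3:1, r4:14, r5:14, r6:2}

1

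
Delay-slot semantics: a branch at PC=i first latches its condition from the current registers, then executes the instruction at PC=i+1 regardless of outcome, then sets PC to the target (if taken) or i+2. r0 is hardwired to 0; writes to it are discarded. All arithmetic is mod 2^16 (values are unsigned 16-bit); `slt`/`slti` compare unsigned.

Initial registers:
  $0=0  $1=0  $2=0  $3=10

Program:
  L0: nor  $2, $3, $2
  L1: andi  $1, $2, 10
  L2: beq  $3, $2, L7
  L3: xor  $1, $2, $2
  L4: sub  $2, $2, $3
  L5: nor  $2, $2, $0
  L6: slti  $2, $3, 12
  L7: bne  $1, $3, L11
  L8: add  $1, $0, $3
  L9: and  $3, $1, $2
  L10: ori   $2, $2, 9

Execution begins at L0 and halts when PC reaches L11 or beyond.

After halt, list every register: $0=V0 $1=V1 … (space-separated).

$0=0 $1=10 $2=1 $3=10

  step pc=0: nor  $2, $3, $2  regs=(0,0,65525,10)
  step pc=1: andi  $1, $2, 10  regs=(0,0,65525,10)
  step pc=2: beq  $3, $2, L7  cond=F  regs=(0,0,65525,10)
  step pc=3: xor  $1, $2, $2  regs=(0,0,65525,10)
  step pc=4: sub  $2, $2, $3  regs=(0,0,65515,10)
  step pc=5: nor  $2, $2, $0  regs=(0,0,20,10)
  step pc=6: slti  $2, $3, 12  regs=(0,0,1,10)
  step pc=7: bne  $1, $3, L11  cond=T  regs=(0,0,1,10)
  step pc=8: add  $1, $0, $3  regs=(0,10,1,10)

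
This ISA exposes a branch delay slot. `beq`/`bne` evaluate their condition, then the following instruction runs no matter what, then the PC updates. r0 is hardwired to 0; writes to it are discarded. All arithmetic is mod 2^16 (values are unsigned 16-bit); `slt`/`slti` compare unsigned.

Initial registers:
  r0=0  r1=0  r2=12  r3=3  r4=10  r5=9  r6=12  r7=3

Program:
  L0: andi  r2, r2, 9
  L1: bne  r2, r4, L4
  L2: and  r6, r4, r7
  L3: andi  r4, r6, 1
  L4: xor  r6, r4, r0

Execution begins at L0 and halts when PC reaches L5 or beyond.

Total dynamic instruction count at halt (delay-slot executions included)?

4

#0 andi  r2, r2, 9 ; 0/0/8/3/10/9/12/3
#1 bne  r2, r4, L4 ; 0/0/8/3/10/9/12/3 ; →target
#2 and  r6, r4, r7 ; 0/0/8/3/10/9/2/3
#4 xor  r6, r4, r0 ; 0/0/8/3/10/9/10/3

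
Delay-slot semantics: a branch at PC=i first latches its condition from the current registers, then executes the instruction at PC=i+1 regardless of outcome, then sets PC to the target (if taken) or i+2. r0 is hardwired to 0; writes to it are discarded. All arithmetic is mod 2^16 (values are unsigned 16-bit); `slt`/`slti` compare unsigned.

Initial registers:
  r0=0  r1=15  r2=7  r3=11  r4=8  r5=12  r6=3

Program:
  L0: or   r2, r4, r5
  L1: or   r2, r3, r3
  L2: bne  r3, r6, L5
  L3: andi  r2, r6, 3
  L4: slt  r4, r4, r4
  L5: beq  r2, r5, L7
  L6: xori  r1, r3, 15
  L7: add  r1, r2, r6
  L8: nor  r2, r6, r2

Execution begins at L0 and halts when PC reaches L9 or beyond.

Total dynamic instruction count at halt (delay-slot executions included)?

[0] or   r2, r4, r5  →  {r0:0, r1:15, r2:12, r3:11, r4:8, r5:12, r6:3}
[1] or   r2, r3, r3  →  {r0:0, r1:15, r2:11, r3:11, r4:8, r5:12, r6:3}
[2] bne  r3, r6, L5  →  {r0:0, r1:15, r2:11, r3:11, r4:8, r5:12, r6:3}  ⟨branch taken⟩
[3] andi  r2, r6, 3  →  {r0:0, r1:15, r2:3, r3:11, r4:8, r5:12, r6:3}
[5] beq  r2, r5, L7  →  {r0:0, r1:15, r2:3, r3:11, r4:8, r5:12, r6:3}  ⟨branch fallthrough⟩
[6] xori  r1, r3, 15  →  {r0:0, r1:4, r2:3, r3:11, r4:8, r5:12, r6:3}
[7] add  r1, r2, r6  →  {r0:0, r1:6, r2:3, r3:11, r4:8, r5:12, r6:3}
[8] nor  r2, r6, r2  →  {r0:0, r1:6, r2:65532, r3:11, r4:8, r5:12, r6:3}

8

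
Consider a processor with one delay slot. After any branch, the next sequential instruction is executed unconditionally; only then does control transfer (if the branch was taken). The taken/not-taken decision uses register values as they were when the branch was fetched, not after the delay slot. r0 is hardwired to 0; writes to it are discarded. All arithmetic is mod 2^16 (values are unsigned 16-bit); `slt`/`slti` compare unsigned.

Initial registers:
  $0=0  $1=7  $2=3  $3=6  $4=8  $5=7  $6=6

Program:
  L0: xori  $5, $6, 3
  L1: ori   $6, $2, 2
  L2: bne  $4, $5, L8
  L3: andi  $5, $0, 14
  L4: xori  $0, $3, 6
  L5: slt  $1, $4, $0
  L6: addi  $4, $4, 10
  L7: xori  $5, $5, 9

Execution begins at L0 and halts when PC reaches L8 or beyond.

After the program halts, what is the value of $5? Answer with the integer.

PC=0  xori  $5, $6, 3        | $0=0 $1=7 $2=3 $3=6 $4=8 $5=5 $6=6
PC=1  ori   $6, $2, 2        | $0=0 $1=7 $2=3 $3=6 $4=8 $5=5 $6=3
PC=2  bne  $4, $5, L8        | $0=0 $1=7 $2=3 $3=6 $4=8 $5=5 $6=3  [TAKEN]
PC=3  andi  $5, $0, 14       | $0=0 $1=7 $2=3 $3=6 $4=8 $5=0 $6=3

0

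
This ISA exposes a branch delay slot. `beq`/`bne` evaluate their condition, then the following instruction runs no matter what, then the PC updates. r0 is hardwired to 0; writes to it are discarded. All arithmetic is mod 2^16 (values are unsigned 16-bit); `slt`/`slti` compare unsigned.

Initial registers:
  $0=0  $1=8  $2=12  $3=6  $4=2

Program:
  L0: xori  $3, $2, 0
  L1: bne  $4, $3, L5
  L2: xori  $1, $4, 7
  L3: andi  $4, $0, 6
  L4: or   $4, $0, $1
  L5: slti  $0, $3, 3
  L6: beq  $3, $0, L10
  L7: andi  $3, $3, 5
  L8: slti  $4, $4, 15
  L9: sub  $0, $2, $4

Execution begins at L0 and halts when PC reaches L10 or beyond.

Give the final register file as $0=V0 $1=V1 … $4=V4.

$0=0 $1=5 $2=12 $3=4 $4=1

PC=0  xori  $3, $2, 0        | $0=0 $1=8 $2=12 $3=12 $4=2
PC=1  bne  $4, $3, L5        | $0=0 $1=8 $2=12 $3=12 $4=2  [TAKEN]
PC=2  xori  $1, $4, 7        | $0=0 $1=5 $2=12 $3=12 $4=2
PC=5  slti  $0, $3, 3        | $0=0 $1=5 $2=12 $3=12 $4=2
PC=6  beq  $3, $0, L10       | $0=0 $1=5 $2=12 $3=12 $4=2  [not taken]
PC=7  andi  $3, $3, 5        | $0=0 $1=5 $2=12 $3=4 $4=2
PC=8  slti  $4, $4, 15       | $0=0 $1=5 $2=12 $3=4 $4=1
PC=9  sub  $0, $2, $4        | $0=0 $1=5 $2=12 $3=4 $4=1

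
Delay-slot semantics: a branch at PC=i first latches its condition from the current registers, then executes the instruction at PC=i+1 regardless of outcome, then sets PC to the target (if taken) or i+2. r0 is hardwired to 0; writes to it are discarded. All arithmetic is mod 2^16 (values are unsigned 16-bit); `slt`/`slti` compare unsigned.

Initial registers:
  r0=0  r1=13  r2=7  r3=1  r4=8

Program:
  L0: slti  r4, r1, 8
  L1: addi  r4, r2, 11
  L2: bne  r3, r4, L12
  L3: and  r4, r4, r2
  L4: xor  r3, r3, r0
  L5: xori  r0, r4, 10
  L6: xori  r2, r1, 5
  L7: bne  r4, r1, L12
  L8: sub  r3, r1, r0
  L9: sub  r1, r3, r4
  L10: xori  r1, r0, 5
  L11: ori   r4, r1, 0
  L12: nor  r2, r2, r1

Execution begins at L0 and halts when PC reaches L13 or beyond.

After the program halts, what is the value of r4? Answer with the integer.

[0] slti  r4, r1, 8  →  {r0:0, r1:13, r2:7, r3:1, r4:0}
[1] addi  r4, r2, 11  →  {r0:0, r1:13, r2:7, r3:1, r4:18}
[2] bne  r3, r4, L12  →  {r0:0, r1:13, r2:7, r3:1, r4:18}  ⟨branch taken⟩
[3] and  r4, r4, r2  →  {r0:0, r1:13, r2:7, r3:1, r4:2}
[12] nor  r2, r2, r1  →  {r0:0, r1:13, r2:65520, r3:1, r4:2}

2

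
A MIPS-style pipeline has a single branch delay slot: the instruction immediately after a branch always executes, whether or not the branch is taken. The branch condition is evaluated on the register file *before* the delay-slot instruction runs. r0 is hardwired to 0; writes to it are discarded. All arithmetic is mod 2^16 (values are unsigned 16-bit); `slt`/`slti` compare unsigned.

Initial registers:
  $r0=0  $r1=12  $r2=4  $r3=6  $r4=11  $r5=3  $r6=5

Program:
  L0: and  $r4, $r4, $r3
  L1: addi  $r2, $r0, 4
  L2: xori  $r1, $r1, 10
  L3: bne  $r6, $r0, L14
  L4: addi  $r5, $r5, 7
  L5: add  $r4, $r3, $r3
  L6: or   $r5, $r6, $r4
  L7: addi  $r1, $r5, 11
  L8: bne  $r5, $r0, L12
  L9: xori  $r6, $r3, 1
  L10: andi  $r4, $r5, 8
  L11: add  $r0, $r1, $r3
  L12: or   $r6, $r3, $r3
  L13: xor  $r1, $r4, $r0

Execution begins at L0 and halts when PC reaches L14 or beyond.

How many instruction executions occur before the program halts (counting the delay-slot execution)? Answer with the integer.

PC=0  and  $r4, $r4, $r3     | $r0=0 $r1=12 $r2=4 $r3=6 $r4=2 $r5=3 $r6=5
PC=1  addi  $r2, $r0, 4      | $r0=0 $r1=12 $r2=4 $r3=6 $r4=2 $r5=3 $r6=5
PC=2  xori  $r1, $r1, 10     | $r0=0 $r1=6 $r2=4 $r3=6 $r4=2 $r5=3 $r6=5
PC=3  bne  $r6, $r0, L14     | $r0=0 $r1=6 $r2=4 $r3=6 $r4=2 $r5=3 $r6=5  [TAKEN]
PC=4  addi  $r5, $r5, 7      | $r0=0 $r1=6 $r2=4 $r3=6 $r4=2 $r5=10 $r6=5

5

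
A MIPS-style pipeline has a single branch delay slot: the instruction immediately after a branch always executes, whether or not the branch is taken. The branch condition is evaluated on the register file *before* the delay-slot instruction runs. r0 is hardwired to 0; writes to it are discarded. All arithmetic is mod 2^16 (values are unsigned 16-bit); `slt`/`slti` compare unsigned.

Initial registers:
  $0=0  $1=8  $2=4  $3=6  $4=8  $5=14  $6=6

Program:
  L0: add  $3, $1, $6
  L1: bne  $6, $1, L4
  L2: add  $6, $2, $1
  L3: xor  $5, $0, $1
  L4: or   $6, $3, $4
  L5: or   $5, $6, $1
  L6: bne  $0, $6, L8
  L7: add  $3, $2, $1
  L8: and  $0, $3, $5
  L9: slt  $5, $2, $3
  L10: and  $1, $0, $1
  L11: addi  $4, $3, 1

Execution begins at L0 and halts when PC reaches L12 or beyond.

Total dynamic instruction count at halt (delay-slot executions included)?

11

[0] add  $3, $1, $6  →  {$0:0, $1:8, $2:4, $3:14, $4:8, $5:14, $6:6}
[1] bne  $6, $1, L4  →  {$0:0, $1:8, $2:4, $3:14, $4:8, $5:14, $6:6}  ⟨branch taken⟩
[2] add  $6, $2, $1  →  {$0:0, $1:8, $2:4, $3:14, $4:8, $5:14, $6:12}
[4] or   $6, $3, $4  →  {$0:0, $1:8, $2:4, $3:14, $4:8, $5:14, $6:14}
[5] or   $5, $6, $1  →  {$0:0, $1:8, $2:4, $3:14, $4:8, $5:14, $6:14}
[6] bne  $0, $6, L8  →  {$0:0, $1:8, $2:4, $3:14, $4:8, $5:14, $6:14}  ⟨branch taken⟩
[7] add  $3, $2, $1  →  {$0:0, $1:8, $2:4, $3:12, $4:8, $5:14, $6:14}
[8] and  $0, $3, $5  →  {$0:0, $1:8, $2:4, $3:12, $4:8, $5:14, $6:14}
[9] slt  $5, $2, $3  →  {$0:0, $1:8, $2:4, $3:12, $4:8, $5:1, $6:14}
[10] and  $1, $0, $1  →  {$0:0, $1:0, $2:4, $3:12, $4:8, $5:1, $6:14}
[11] addi  $4, $3, 1  →  {$0:0, $1:0, $2:4, $3:12, $4:13, $5:1, $6:14}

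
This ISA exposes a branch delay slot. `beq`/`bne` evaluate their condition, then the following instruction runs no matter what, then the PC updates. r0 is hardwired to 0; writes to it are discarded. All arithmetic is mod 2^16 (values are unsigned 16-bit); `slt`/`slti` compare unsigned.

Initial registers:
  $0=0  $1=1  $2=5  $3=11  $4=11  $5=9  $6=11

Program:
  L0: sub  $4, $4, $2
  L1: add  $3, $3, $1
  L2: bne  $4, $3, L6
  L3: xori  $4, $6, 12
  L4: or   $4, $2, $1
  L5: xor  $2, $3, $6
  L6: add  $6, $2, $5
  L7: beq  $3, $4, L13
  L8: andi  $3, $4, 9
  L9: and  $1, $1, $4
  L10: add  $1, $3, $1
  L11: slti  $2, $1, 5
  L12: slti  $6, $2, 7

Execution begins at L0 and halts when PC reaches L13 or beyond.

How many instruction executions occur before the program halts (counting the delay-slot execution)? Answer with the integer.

  step pc=0: sub  $4, $4, $2  regs=(0,1,5,11,6,9,11)
  step pc=1: add  $3, $3, $1  regs=(0,1,5,12,6,9,11)
  step pc=2: bne  $4, $3, L6  cond=T  regs=(0,1,5,12,6,9,11)
  step pc=3: xori  $4, $6, 12  regs=(0,1,5,12,7,9,11)
  step pc=6: add  $6, $2, $5  regs=(0,1,5,12,7,9,14)
  step pc=7: beq  $3, $4, L13  cond=F  regs=(0,1,5,12,7,9,14)
  step pc=8: andi  $3, $4, 9  regs=(0,1,5,1,7,9,14)
  step pc=9: and  $1, $1, $4  regs=(0,1,5,1,7,9,14)
  step pc=10: add  $1, $3, $1  regs=(0,2,5,1,7,9,14)
  step pc=11: slti  $2, $1, 5  regs=(0,2,1,1,7,9,14)
  step pc=12: slti  $6, $2, 7  regs=(0,2,1,1,7,9,1)

11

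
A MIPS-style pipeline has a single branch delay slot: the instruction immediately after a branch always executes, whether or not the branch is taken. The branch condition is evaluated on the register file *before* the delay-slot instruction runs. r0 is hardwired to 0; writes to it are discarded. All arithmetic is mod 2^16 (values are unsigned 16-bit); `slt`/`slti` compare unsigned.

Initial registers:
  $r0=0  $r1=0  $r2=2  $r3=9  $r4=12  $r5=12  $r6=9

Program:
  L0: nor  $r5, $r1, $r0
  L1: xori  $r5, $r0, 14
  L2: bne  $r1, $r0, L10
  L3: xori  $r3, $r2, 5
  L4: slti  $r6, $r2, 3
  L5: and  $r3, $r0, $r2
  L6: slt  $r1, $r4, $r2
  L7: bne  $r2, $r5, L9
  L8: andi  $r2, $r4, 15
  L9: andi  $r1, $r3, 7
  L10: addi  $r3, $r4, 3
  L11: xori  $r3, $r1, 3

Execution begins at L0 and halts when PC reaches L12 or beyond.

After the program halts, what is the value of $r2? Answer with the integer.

12

[0] nor  $r5, $r1, $r0  →  {$r0:0, $r1:0, $r2:2, $r3:9, $r4:12, $r5:65535, $r6:9}
[1] xori  $r5, $r0, 14  →  {$r0:0, $r1:0, $r2:2, $r3:9, $r4:12, $r5:14, $r6:9}
[2] bne  $r1, $r0, L10  →  {$r0:0, $r1:0, $r2:2, $r3:9, $r4:12, $r5:14, $r6:9}  ⟨branch fallthrough⟩
[3] xori  $r3, $r2, 5  →  {$r0:0, $r1:0, $r2:2, $r3:7, $r4:12, $r5:14, $r6:9}
[4] slti  $r6, $r2, 3  →  {$r0:0, $r1:0, $r2:2, $r3:7, $r4:12, $r5:14, $r6:1}
[5] and  $r3, $r0, $r2  →  {$r0:0, $r1:0, $r2:2, $r3:0, $r4:12, $r5:14, $r6:1}
[6] slt  $r1, $r4, $r2  →  {$r0:0, $r1:0, $r2:2, $r3:0, $r4:12, $r5:14, $r6:1}
[7] bne  $r2, $r5, L9  →  {$r0:0, $r1:0, $r2:2, $r3:0, $r4:12, $r5:14, $r6:1}  ⟨branch taken⟩
[8] andi  $r2, $r4, 15  →  {$r0:0, $r1:0, $r2:12, $r3:0, $r4:12, $r5:14, $r6:1}
[9] andi  $r1, $r3, 7  →  {$r0:0, $r1:0, $r2:12, $r3:0, $r4:12, $r5:14, $r6:1}
[10] addi  $r3, $r4, 3  →  {$r0:0, $r1:0, $r2:12, $r3:15, $r4:12, $r5:14, $r6:1}
[11] xori  $r3, $r1, 3  →  {$r0:0, $r1:0, $r2:12, $r3:3, $r4:12, $r5:14, $r6:1}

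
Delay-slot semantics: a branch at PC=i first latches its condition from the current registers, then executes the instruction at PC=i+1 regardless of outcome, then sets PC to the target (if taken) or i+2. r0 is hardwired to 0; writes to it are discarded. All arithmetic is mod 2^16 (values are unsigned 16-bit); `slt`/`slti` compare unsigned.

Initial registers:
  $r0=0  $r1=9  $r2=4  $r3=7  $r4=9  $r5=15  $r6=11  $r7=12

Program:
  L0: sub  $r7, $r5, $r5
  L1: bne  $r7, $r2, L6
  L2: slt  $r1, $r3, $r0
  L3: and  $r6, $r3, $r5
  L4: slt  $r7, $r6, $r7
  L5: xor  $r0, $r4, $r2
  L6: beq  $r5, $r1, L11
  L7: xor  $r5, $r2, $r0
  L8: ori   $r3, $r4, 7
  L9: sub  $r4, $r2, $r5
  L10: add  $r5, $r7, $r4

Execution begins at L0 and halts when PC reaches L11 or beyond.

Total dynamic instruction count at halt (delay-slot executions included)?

8

  step pc=0: sub  $r7, $r5, $r5  regs=(0,9,4,7,9,15,11,0)
  step pc=1: bne  $r7, $r2, L6  cond=T  regs=(0,9,4,7,9,15,11,0)
  step pc=2: slt  $r1, $r3, $r0  regs=(0,0,4,7,9,15,11,0)
  step pc=6: beq  $r5, $r1, L11  cond=F  regs=(0,0,4,7,9,15,11,0)
  step pc=7: xor  $r5, $r2, $r0  regs=(0,0,4,7,9,4,11,0)
  step pc=8: ori   $r3, $r4, 7  regs=(0,0,4,15,9,4,11,0)
  step pc=9: sub  $r4, $r2, $r5  regs=(0,0,4,15,0,4,11,0)
  step pc=10: add  $r5, $r7, $r4  regs=(0,0,4,15,0,0,11,0)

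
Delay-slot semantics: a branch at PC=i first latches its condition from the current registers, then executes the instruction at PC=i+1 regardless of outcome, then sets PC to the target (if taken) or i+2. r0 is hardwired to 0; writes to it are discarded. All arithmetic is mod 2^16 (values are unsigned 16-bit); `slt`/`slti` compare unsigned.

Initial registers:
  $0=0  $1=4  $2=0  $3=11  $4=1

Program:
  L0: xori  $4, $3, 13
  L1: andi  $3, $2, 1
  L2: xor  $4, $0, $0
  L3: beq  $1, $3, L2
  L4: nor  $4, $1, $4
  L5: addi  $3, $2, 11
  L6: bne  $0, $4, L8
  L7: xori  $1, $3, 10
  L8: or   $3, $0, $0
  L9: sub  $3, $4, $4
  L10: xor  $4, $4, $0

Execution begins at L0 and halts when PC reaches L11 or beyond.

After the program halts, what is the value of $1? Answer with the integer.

[0] xori  $4, $3, 13  →  {$0:0, $1:4, $2:0, $3:11, $4:6}
[1] andi  $3, $2, 1  →  {$0:0, $1:4, $2:0, $3:0, $4:6}
[2] xor  $4, $0, $0  →  {$0:0, $1:4, $2:0, $3:0, $4:0}
[3] beq  $1, $3, L2  →  {$0:0, $1:4, $2:0, $3:0, $4:0}  ⟨branch fallthrough⟩
[4] nor  $4, $1, $4  →  {$0:0, $1:4, $2:0, $3:0, $4:65531}
[5] addi  $3, $2, 11  →  {$0:0, $1:4, $2:0, $3:11, $4:65531}
[6] bne  $0, $4, L8  →  {$0:0, $1:4, $2:0, $3:11, $4:65531}  ⟨branch taken⟩
[7] xori  $1, $3, 10  →  {$0:0, $1:1, $2:0, $3:11, $4:65531}
[8] or   $3, $0, $0  →  {$0:0, $1:1, $2:0, $3:0, $4:65531}
[9] sub  $3, $4, $4  →  {$0:0, $1:1, $2:0, $3:0, $4:65531}
[10] xor  $4, $4, $0  →  {$0:0, $1:1, $2:0, $3:0, $4:65531}

1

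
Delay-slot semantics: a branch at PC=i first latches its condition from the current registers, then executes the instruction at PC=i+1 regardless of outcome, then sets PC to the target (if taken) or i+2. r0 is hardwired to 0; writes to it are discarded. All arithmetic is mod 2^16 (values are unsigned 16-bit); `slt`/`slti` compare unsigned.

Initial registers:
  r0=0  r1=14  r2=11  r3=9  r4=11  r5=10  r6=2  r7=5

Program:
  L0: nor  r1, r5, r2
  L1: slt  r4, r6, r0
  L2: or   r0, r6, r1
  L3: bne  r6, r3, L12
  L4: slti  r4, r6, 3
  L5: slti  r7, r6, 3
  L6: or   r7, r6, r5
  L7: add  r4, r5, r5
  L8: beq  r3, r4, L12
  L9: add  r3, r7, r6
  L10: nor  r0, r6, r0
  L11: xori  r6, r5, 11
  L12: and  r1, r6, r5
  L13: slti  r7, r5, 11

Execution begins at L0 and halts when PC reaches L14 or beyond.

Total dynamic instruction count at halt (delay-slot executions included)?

  step pc=0: nor  r1, r5, r2  regs=(0,65524,11,9,11,10,2,5)
  step pc=1: slt  r4, r6, r0  regs=(0,65524,11,9,0,10,2,5)
  step pc=2: or   r0, r6, r1  regs=(0,65524,11,9,0,10,2,5)
  step pc=3: bne  r6, r3, L12  cond=T  regs=(0,65524,11,9,0,10,2,5)
  step pc=4: slti  r4, r6, 3  regs=(0,65524,11,9,1,10,2,5)
  step pc=12: and  r1, r6, r5  regs=(0,2,11,9,1,10,2,5)
  step pc=13: slti  r7, r5, 11  regs=(0,2,11,9,1,10,2,1)

7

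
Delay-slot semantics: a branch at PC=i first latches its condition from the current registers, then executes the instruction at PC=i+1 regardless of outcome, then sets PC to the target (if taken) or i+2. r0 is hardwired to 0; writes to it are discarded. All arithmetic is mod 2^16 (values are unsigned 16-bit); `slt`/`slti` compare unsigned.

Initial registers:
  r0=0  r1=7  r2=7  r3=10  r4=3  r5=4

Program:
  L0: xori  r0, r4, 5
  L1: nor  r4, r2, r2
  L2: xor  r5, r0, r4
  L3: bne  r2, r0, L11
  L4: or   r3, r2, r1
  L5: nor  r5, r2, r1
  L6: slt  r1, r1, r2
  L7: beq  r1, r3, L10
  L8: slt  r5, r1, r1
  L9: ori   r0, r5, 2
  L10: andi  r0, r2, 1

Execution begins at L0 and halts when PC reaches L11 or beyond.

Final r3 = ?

7

#0 xori  r0, r4, 5 ; 0/7/7/10/3/4
#1 nor  r4, r2, r2 ; 0/7/7/10/65528/4
#2 xor  r5, r0, r4 ; 0/7/7/10/65528/65528
#3 bne  r2, r0, L11 ; 0/7/7/10/65528/65528 ; →target
#4 or   r3, r2, r1 ; 0/7/7/7/65528/65528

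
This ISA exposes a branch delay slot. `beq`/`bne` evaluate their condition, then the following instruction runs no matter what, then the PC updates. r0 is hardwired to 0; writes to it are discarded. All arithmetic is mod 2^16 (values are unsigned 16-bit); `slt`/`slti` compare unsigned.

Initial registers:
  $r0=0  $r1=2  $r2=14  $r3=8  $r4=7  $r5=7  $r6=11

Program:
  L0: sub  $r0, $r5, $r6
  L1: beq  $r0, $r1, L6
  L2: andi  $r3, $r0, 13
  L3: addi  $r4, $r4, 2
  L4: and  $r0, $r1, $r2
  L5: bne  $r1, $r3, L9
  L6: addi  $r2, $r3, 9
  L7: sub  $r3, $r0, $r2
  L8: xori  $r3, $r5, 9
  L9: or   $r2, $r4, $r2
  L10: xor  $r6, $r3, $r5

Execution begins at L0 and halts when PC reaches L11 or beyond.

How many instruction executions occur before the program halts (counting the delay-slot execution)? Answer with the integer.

  step pc=0: sub  $r0, $r5, $r6  regs=(0,2,14,8,7,7,11)
  step pc=1: beq  $r0, $r1, L6  cond=F  regs=(0,2,14,8,7,7,11)
  step pc=2: andi  $r3, $r0, 13  regs=(0,2,14,0,7,7,11)
  step pc=3: addi  $r4, $r4, 2  regs=(0,2,14,0,9,7,11)
  step pc=4: and  $r0, $r1, $r2  regs=(0,2,14,0,9,7,11)
  step pc=5: bne  $r1, $r3, L9  cond=T  regs=(0,2,14,0,9,7,11)
  step pc=6: addi  $r2, $r3, 9  regs=(0,2,9,0,9,7,11)
  step pc=9: or   $r2, $r4, $r2  regs=(0,2,9,0,9,7,11)
  step pc=10: xor  $r6, $r3, $r5  regs=(0,2,9,0,9,7,7)

9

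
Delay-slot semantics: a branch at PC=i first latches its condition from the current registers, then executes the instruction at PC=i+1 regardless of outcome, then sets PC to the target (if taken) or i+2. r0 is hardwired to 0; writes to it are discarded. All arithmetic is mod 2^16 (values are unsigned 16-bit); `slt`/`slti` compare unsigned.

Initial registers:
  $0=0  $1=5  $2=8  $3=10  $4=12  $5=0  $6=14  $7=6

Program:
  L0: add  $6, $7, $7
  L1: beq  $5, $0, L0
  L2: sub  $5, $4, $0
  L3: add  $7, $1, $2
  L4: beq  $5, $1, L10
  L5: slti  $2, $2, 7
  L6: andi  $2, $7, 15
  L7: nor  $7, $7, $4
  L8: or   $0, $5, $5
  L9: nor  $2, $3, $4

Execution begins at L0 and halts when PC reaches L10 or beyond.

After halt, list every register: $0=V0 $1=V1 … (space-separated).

$0=0 $1=5 $2=65521 $3=10 $4=12 $5=12 $6=12 $7=65522

  step pc=0: add  $6, $7, $7  regs=(0,5,8,10,12,0,12,6)
  step pc=1: beq  $5, $0, L0  cond=T  regs=(0,5,8,10,12,0,12,6)
  step pc=2: sub  $5, $4, $0  regs=(0,5,8,10,12,12,12,6)
  step pc=0: add  $6, $7, $7  regs=(0,5,8,10,12,12,12,6)
  step pc=1: beq  $5, $0, L0  cond=F  regs=(0,5,8,10,12,12,12,6)
  step pc=2: sub  $5, $4, $0  regs=(0,5,8,10,12,12,12,6)
  step pc=3: add  $7, $1, $2  regs=(0,5,8,10,12,12,12,13)
  step pc=4: beq  $5, $1, L10  cond=F  regs=(0,5,8,10,12,12,12,13)
  step pc=5: slti  $2, $2, 7  regs=(0,5,0,10,12,12,12,13)
  step pc=6: andi  $2, $7, 15  regs=(0,5,13,10,12,12,12,13)
  step pc=7: nor  $7, $7, $4  regs=(0,5,13,10,12,12,12,65522)
  step pc=8: or   $0, $5, $5  regs=(0,5,13,10,12,12,12,65522)
  step pc=9: nor  $2, $3, $4  regs=(0,5,65521,10,12,12,12,65522)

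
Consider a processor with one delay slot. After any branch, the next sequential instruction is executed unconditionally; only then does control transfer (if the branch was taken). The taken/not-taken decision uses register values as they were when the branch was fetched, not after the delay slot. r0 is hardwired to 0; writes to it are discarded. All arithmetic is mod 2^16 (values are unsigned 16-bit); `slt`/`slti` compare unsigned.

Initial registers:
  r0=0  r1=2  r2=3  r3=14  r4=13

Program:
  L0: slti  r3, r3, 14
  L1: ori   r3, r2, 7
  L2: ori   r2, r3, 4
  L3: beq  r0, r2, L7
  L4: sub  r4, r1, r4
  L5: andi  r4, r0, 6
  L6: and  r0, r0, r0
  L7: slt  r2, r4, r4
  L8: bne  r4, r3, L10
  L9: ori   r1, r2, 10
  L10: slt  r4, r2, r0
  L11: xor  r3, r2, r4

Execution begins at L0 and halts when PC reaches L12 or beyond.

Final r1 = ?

[0] slti  r3, r3, 14  →  {r0:0, r1:2, r2:3, r3:0, r4:13}
[1] ori   r3, r2, 7  →  {r0:0, r1:2, r2:3, r3:7, r4:13}
[2] ori   r2, r3, 4  →  {r0:0, r1:2, r2:7, r3:7, r4:13}
[3] beq  r0, r2, L7  →  {r0:0, r1:2, r2:7, r3:7, r4:13}  ⟨branch fallthrough⟩
[4] sub  r4, r1, r4  →  {r0:0, r1:2, r2:7, r3:7, r4:65525}
[5] andi  r4, r0, 6  →  {r0:0, r1:2, r2:7, r3:7, r4:0}
[6] and  r0, r0, r0  →  {r0:0, r1:2, r2:7, r3:7, r4:0}
[7] slt  r2, r4, r4  →  {r0:0, r1:2, r2:0, r3:7, r4:0}
[8] bne  r4, r3, L10  →  {r0:0, r1:2, r2:0, r3:7, r4:0}  ⟨branch taken⟩
[9] ori   r1, r2, 10  →  {r0:0, r1:10, r2:0, r3:7, r4:0}
[10] slt  r4, r2, r0  →  {r0:0, r1:10, r2:0, r3:7, r4:0}
[11] xor  r3, r2, r4  →  {r0:0, r1:10, r2:0, r3:0, r4:0}

10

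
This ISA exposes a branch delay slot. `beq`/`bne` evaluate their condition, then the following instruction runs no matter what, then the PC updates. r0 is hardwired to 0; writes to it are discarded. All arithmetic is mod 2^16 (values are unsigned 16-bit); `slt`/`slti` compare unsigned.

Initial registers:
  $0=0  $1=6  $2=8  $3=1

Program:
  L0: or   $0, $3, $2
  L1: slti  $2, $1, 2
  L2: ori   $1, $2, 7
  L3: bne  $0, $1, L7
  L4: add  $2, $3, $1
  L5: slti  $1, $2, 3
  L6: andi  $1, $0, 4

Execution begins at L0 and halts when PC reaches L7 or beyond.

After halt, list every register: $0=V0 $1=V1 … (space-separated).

$0=0 $1=7 $2=8 $3=1

[0] or   $0, $3, $2  →  {$0:0, $1:6, $2:8, $3:1}
[1] slti  $2, $1, 2  →  {$0:0, $1:6, $2:0, $3:1}
[2] ori   $1, $2, 7  →  {$0:0, $1:7, $2:0, $3:1}
[3] bne  $0, $1, L7  →  {$0:0, $1:7, $2:0, $3:1}  ⟨branch taken⟩
[4] add  $2, $3, $1  →  {$0:0, $1:7, $2:8, $3:1}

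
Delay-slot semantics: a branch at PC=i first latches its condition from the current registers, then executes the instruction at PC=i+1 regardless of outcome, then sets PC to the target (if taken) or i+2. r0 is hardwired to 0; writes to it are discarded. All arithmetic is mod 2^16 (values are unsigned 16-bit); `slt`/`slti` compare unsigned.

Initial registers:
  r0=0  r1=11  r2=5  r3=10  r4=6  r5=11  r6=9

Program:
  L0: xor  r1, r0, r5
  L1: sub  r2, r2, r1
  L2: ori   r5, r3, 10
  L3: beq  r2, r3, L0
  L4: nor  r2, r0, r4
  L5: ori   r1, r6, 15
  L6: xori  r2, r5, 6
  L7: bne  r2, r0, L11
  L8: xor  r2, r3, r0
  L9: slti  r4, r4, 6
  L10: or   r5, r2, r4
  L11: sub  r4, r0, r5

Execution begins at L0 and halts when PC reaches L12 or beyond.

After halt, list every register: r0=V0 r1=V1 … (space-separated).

r0=0 r1=15 r2=10 r3=10 r4=65526 r5=10 r6=9

[0] xor  r1, r0, r5  →  {r0:0, r1:11, r2:5, r3:10, r4:6, r5:11, r6:9}
[1] sub  r2, r2, r1  →  {r0:0, r1:11, r2:65530, r3:10, r4:6, r5:11, r6:9}
[2] ori   r5, r3, 10  →  {r0:0, r1:11, r2:65530, r3:10, r4:6, r5:10, r6:9}
[3] beq  r2, r3, L0  →  {r0:0, r1:11, r2:65530, r3:10, r4:6, r5:10, r6:9}  ⟨branch fallthrough⟩
[4] nor  r2, r0, r4  →  {r0:0, r1:11, r2:65529, r3:10, r4:6, r5:10, r6:9}
[5] ori   r1, r6, 15  →  {r0:0, r1:15, r2:65529, r3:10, r4:6, r5:10, r6:9}
[6] xori  r2, r5, 6  →  {r0:0, r1:15, r2:12, r3:10, r4:6, r5:10, r6:9}
[7] bne  r2, r0, L11  →  {r0:0, r1:15, r2:12, r3:10, r4:6, r5:10, r6:9}  ⟨branch taken⟩
[8] xor  r2, r3, r0  →  {r0:0, r1:15, r2:10, r3:10, r4:6, r5:10, r6:9}
[11] sub  r4, r0, r5  →  {r0:0, r1:15, r2:10, r3:10, r4:65526, r5:10, r6:9}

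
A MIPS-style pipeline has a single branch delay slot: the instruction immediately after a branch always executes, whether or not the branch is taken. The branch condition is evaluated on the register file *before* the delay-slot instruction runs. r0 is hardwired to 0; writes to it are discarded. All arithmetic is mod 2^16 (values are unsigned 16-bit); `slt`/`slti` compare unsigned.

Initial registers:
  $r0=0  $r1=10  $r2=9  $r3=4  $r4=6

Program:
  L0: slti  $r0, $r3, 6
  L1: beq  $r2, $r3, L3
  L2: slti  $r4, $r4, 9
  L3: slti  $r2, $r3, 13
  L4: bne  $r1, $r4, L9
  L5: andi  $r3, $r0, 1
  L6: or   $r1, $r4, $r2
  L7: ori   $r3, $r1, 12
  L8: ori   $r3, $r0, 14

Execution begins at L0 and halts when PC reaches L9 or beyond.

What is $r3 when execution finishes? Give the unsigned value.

0

[0] slti  $r0, $r3, 6  →  {$r0:0, $r1:10, $r2:9, $r3:4, $r4:6}
[1] beq  $r2, $r3, L3  →  {$r0:0, $r1:10, $r2:9, $r3:4, $r4:6}  ⟨branch fallthrough⟩
[2] slti  $r4, $r4, 9  →  {$r0:0, $r1:10, $r2:9, $r3:4, $r4:1}
[3] slti  $r2, $r3, 13  →  {$r0:0, $r1:10, $r2:1, $r3:4, $r4:1}
[4] bne  $r1, $r4, L9  →  {$r0:0, $r1:10, $r2:1, $r3:4, $r4:1}  ⟨branch taken⟩
[5] andi  $r3, $r0, 1  →  {$r0:0, $r1:10, $r2:1, $r3:0, $r4:1}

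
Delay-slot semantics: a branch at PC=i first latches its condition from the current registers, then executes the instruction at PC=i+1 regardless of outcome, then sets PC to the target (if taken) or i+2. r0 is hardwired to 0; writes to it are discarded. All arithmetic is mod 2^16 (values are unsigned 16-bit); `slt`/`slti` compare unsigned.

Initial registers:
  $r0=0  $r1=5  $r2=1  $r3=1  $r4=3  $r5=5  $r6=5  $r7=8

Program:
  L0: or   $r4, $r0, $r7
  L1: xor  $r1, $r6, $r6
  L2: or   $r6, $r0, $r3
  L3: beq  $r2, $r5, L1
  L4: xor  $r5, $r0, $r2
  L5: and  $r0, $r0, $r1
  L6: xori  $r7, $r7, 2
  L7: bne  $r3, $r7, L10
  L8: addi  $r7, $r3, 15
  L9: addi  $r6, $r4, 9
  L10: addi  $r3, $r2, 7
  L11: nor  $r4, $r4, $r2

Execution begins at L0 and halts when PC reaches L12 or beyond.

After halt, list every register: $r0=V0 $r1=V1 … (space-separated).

  step pc=0: or   $r4, $r0, $r7  regs=(0,5,1,1,8,5,5,8)
  step pc=1: xor  $r1, $r6, $r6  regs=(0,0,1,1,8,5,5,8)
  step pc=2: or   $r6, $r0, $r3  regs=(0,0,1,1,8,5,1,8)
  step pc=3: beq  $r2, $r5, L1  cond=F  regs=(0,0,1,1,8,5,1,8)
  step pc=4: xor  $r5, $r0, $r2  regs=(0,0,1,1,8,1,1,8)
  step pc=5: and  $r0, $r0, $r1  regs=(0,0,1,1,8,1,1,8)
  step pc=6: xori  $r7, $r7, 2  regs=(0,0,1,1,8,1,1,10)
  step pc=7: bne  $r3, $r7, L10  cond=T  regs=(0,0,1,1,8,1,1,10)
  step pc=8: addi  $r7, $r3, 15  regs=(0,0,1,1,8,1,1,16)
  step pc=10: addi  $r3, $r2, 7  regs=(0,0,1,8,8,1,1,16)
  step pc=11: nor  $r4, $r4, $r2  regs=(0,0,1,8,65526,1,1,16)

$r0=0 $r1=0 $r2=1 $r3=8 $r4=65526 $r5=1 $r6=1 $r7=16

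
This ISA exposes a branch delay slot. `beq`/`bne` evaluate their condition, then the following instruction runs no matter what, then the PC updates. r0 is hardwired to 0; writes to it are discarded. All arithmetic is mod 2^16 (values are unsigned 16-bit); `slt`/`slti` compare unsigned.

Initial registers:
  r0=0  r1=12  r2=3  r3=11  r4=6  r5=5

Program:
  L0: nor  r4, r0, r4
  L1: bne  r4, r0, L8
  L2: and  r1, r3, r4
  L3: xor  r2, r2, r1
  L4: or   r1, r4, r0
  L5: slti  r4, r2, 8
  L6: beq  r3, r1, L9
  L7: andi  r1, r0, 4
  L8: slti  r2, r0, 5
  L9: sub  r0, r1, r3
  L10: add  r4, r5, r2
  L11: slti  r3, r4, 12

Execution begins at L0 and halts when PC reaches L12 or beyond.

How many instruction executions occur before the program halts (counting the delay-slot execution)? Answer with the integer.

7

  step pc=0: nor  r4, r0, r4  regs=(0,12,3,11,65529,5)
  step pc=1: bne  r4, r0, L8  cond=T  regs=(0,12,3,11,65529,5)
  step pc=2: and  r1, r3, r4  regs=(0,9,3,11,65529,5)
  step pc=8: slti  r2, r0, 5  regs=(0,9,1,11,65529,5)
  step pc=9: sub  r0, r1, r3  regs=(0,9,1,11,65529,5)
  step pc=10: add  r4, r5, r2  regs=(0,9,1,11,6,5)
  step pc=11: slti  r3, r4, 12  regs=(0,9,1,1,6,5)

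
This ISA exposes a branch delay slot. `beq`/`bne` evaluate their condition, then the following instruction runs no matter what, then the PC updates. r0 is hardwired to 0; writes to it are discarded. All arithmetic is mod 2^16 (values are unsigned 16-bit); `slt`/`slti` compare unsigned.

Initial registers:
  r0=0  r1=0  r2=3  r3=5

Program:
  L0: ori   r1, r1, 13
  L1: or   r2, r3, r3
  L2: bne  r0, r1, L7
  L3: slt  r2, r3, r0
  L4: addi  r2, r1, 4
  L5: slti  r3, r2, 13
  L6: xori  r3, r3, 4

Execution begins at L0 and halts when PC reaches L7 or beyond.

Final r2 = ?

0

#0 ori   r1, r1, 13 ; 0/13/3/5
#1 or   r2, r3, r3 ; 0/13/5/5
#2 bne  r0, r1, L7 ; 0/13/5/5 ; →target
#3 slt  r2, r3, r0 ; 0/13/0/5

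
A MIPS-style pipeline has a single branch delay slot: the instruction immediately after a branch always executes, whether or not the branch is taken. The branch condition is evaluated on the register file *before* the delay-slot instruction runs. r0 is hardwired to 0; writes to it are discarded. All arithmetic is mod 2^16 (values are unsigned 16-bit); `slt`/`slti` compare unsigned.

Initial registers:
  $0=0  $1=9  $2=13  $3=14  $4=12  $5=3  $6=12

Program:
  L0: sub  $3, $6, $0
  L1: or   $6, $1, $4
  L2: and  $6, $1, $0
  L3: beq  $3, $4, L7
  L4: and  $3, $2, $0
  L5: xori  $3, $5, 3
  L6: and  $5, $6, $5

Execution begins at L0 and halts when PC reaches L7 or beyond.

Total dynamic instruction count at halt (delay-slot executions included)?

#0 sub  $3, $6, $0 ; 0/9/13/12/12/3/12
#1 or   $6, $1, $4 ; 0/9/13/12/12/3/13
#2 and  $6, $1, $0 ; 0/9/13/12/12/3/0
#3 beq  $3, $4, L7 ; 0/9/13/12/12/3/0 ; →target
#4 and  $3, $2, $0 ; 0/9/13/0/12/3/0

5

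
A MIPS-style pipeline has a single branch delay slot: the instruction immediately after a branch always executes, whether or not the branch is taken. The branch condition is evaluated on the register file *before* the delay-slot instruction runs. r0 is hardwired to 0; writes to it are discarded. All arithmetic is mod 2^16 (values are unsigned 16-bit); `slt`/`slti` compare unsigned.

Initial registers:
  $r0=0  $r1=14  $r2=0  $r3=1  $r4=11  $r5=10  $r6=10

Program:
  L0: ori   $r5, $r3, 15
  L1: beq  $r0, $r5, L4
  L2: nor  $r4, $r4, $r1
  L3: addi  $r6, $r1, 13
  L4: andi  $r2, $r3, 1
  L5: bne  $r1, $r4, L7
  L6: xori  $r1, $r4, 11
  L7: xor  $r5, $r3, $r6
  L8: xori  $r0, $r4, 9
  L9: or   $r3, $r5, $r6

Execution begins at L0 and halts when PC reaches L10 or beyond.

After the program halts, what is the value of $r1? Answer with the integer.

PC=0  ori   $r5, $r3, 15     | $r0=0 $r1=14 $r2=0 $r3=1 $r4=11 $r5=15 $r6=10
PC=1  beq  $r0, $r5, L4      | $r0=0 $r1=14 $r2=0 $r3=1 $r4=11 $r5=15 $r6=10  [not taken]
PC=2  nor  $r4, $r4, $r1     | $r0=0 $r1=14 $r2=0 $r3=1 $r4=65520 $r5=15 $r6=10
PC=3  addi  $r6, $r1, 13     | $r0=0 $r1=14 $r2=0 $r3=1 $r4=65520 $r5=15 $r6=27
PC=4  andi  $r2, $r3, 1      | $r0=0 $r1=14 $r2=1 $r3=1 $r4=65520 $r5=15 $r6=27
PC=5  bne  $r1, $r4, L7      | $r0=0 $r1=14 $r2=1 $r3=1 $r4=65520 $r5=15 $r6=27  [TAKEN]
PC=6  xori  $r1, $r4, 11     | $r0=0 $r1=65531 $r2=1 $r3=1 $r4=65520 $r5=15 $r6=27
PC=7  xor  $r5, $r3, $r6     | $r0=0 $r1=65531 $r2=1 $r3=1 $r4=65520 $r5=26 $r6=27
PC=8  xori  $r0, $r4, 9      | $r0=0 $r1=65531 $r2=1 $r3=1 $r4=65520 $r5=26 $r6=27
PC=9  or   $r3, $r5, $r6     | $r0=0 $r1=65531 $r2=1 $r3=27 $r4=65520 $r5=26 $r6=27

65531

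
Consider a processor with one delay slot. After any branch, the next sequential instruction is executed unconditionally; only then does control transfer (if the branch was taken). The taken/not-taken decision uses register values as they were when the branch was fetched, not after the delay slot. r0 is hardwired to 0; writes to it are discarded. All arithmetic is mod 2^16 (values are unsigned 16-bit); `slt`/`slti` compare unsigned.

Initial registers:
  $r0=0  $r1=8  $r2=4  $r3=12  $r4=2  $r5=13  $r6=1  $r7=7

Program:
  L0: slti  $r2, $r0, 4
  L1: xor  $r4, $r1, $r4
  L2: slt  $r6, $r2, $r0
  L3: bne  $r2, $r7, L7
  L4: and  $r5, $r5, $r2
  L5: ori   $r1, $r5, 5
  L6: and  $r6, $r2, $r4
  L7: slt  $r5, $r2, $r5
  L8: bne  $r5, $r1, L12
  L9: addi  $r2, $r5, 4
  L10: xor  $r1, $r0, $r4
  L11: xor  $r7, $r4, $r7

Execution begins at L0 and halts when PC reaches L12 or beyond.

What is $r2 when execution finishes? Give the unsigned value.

#0 slti  $r2, $r0, 4 ; 0/8/1/12/2/13/1/7
#1 xor  $r4, $r1, $r4 ; 0/8/1/12/10/13/1/7
#2 slt  $r6, $r2, $r0 ; 0/8/1/12/10/13/0/7
#3 bne  $r2, $r7, L7 ; 0/8/1/12/10/13/0/7 ; →target
#4 and  $r5, $r5, $r2 ; 0/8/1/12/10/1/0/7
#7 slt  $r5, $r2, $r5 ; 0/8/1/12/10/0/0/7
#8 bne  $r5, $r1, L12 ; 0/8/1/12/10/0/0/7 ; →target
#9 addi  $r2, $r5, 4 ; 0/8/4/12/10/0/0/7

4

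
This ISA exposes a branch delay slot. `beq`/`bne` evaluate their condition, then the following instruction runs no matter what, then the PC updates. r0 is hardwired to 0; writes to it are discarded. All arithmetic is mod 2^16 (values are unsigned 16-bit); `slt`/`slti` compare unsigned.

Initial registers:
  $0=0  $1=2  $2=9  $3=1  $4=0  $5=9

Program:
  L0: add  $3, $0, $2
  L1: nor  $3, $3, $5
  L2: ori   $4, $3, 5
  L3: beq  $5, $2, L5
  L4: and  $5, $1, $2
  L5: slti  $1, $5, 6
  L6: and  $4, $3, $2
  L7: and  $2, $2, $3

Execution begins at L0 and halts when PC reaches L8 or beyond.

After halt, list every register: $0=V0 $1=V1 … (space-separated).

PC=0  add  $3, $0, $2        | $0=0 $1=2 $2=9 $3=9 $4=0 $5=9
PC=1  nor  $3, $3, $5        | $0=0 $1=2 $2=9 $3=65526 $4=0 $5=9
PC=2  ori   $4, $3, 5        | $0=0 $1=2 $2=9 $3=65526 $4=65527 $5=9
PC=3  beq  $5, $2, L5        | $0=0 $1=2 $2=9 $3=65526 $4=65527 $5=9  [TAKEN]
PC=4  and  $5, $1, $2        | $0=0 $1=2 $2=9 $3=65526 $4=65527 $5=0
PC=5  slti  $1, $5, 6        | $0=0 $1=1 $2=9 $3=65526 $4=65527 $5=0
PC=6  and  $4, $3, $2        | $0=0 $1=1 $2=9 $3=65526 $4=0 $5=0
PC=7  and  $2, $2, $3        | $0=0 $1=1 $2=0 $3=65526 $4=0 $5=0

$0=0 $1=1 $2=0 $3=65526 $4=0 $5=0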